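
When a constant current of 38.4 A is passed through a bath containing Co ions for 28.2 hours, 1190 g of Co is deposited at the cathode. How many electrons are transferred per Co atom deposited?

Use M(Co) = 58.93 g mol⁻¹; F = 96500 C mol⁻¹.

2

Q = I·t = 38.40 A × 101520 s = 3898000 C, so n(e⁻) = 3898000/96500 = 40.40 mol.
n(Co) deposited = 1190 / 58.93 = 20.19 mol.
Electrons per atom = n(e⁻)/n(Co) = 40.40 / 20.19 = 2.00 ≈ 2, so the ion is Co²⁺.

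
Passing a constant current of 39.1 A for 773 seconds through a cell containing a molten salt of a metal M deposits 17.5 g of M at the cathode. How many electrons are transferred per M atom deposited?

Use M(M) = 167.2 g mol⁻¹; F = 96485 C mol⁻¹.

3

Q = I·t = 39.10 A × 773.00 s = 30220 C, so n(e⁻) = 30220/96485 = 0.3133 mol.
n(M) deposited = 17.5 / 167.2 = 0.1047 mol.
Electrons per atom = n(e⁻)/n(M) = 0.3133 / 0.1047 = 2.99 ≈ 3, so the ion is M³⁺.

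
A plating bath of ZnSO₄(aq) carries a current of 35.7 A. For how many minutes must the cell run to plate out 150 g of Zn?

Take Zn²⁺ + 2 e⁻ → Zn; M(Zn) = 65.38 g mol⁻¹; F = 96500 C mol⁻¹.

n(Zn) = m/M = 150 / 65.38 = 2.294 mol.
Each Zn atom requires 2 electrons, so n(e⁻) = 2 × 2.294 = 4.589 mol.
Q = n(e⁻)·F = 4.589 × 96500 = 442800 C.
t = Q/I = 442800 / 35.70 A = 12400 s = 207 min.

207 min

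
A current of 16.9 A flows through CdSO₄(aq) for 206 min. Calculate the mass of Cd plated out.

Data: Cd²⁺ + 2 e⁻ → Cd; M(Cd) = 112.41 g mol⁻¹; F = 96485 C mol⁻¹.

Q = I·t = 16.90 A × 12360 s = 208900 C.
n(e⁻) = Q/F = 208900 / 96485 = 2.165 mol.
Cd²⁺ + 2 e⁻ → Cd, so n(Cd) = n(e⁻)/2 = 1.082 mol.
m = n·M = 1.082 × 112.41 = 122 g.

122 g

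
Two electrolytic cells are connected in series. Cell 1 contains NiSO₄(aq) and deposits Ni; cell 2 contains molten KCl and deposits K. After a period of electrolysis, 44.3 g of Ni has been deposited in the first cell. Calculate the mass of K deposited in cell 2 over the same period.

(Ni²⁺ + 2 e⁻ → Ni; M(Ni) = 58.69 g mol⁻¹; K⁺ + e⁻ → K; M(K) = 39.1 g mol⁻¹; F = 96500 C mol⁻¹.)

n(Ni) = 44.3 / 58.69 = 0.7548 mol.
Since Ni²⁺ + 2 e⁻ → Ni, n(e⁻) passed = 2 × 0.7548 = 1.510 mol.
Cells in series carry the same charge, so the same 1.510 mol of electrons passes through cell 2.
K⁺ + e⁻ → K, so n(K) = 1.510 / 1 = 1.510 mol.
m(K) = 1.510 × 39.1 = 59.0 g.

59.0 g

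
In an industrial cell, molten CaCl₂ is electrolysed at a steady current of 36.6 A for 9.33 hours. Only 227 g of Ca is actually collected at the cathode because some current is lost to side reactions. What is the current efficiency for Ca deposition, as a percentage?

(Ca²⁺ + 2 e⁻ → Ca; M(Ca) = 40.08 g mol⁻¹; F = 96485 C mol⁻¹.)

Q = I·t = 36.60 × 33588 = 1229000 C; n(e⁻) = 1229000/96485 = 12.74 mol.
Theoretical n(Ca) = n(e⁻)/2 = 6.371 mol, i.e. m_theo = 6.371 × 40.08 = 255.3 g.
Efficiency = m_actual / m_theo = 227 / 255.3 = 88.9 %.

88.9 %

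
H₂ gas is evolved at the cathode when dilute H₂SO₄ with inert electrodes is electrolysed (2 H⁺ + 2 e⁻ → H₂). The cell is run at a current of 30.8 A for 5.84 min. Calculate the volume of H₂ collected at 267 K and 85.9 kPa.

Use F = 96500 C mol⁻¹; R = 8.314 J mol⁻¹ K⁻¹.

1.45 L

Q = I·t = 30.80 A × 350.40 s = 10790 C.
n(e⁻) = Q/F = 10790 / 96500 = 0.1118 mol.
2 electrons are transferred per H₂ molecule, so n(H₂) = 0.1118 / 2 = 0.05592 mol.
V = nRT/P = (0.05592 × 8.314 × 267) / (85.9 × 10³ Pa) = 0.00145 m³ = 1.45 L.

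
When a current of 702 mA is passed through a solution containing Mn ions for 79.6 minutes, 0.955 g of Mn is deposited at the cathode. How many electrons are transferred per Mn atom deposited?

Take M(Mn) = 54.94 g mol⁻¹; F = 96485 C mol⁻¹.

2

Q = I·t = 0.7020 A × 4776.0 s = 3353 C, so n(e⁻) = 3353/96485 = 0.03475 mol.
n(Mn) deposited = 0.955 / 54.94 = 0.01738 mol.
Electrons per atom = n(e⁻)/n(Mn) = 0.03475 / 0.01738 = 2.00 ≈ 2, so the ion is Mn²⁺.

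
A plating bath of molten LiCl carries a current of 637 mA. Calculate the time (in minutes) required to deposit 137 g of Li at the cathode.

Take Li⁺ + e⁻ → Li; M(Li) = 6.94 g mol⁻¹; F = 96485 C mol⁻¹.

n(Li) = m/M = 137 / 6.94 = 19.74 mol.
Each Li atom requires 1 electron, so n(e⁻) = 1 × 19.74 = 19.74 mol.
Q = n(e⁻)·F = 19.74 × 96485 = 1905000 C.
t = Q/I = 1905000 / 0.6370 A = 2990000 s = 49800 min.

49800 min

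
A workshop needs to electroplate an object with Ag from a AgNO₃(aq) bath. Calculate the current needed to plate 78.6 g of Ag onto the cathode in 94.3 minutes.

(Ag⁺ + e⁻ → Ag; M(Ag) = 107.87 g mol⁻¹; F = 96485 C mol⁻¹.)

n(Ag) = 78.6 / 107.87 = 0.7287 mol.
n(e⁻) = 1 × 0.7287 = 0.7287 mol.
Q = n(e⁻)·F = 0.7287 × 96485 = 70300 C.
I = Q/t = 70300 / 5658.0 s = 12.4 A.

12.4 A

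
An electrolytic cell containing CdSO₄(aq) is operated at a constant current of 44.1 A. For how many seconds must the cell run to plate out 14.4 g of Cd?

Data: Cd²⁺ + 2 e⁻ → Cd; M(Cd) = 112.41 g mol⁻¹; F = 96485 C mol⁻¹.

n(Cd) = m/M = 14.4 / 112.41 = 0.1281 mol.
Each Cd atom requires 2 electrons, so n(e⁻) = 2 × 0.1281 = 0.2562 mol.
Q = n(e⁻)·F = 0.2562 × 96485 = 24720 C.
t = Q/I = 24720 / 44.10 A = 560.5 s.

561 s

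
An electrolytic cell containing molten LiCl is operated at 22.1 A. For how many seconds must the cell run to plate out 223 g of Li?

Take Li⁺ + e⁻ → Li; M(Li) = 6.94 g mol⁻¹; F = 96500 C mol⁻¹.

1.40 × 10⁵ s

n(Li) = m/M = 223 / 6.94 = 32.13 mol.
Each Li atom requires 1 electron, so n(e⁻) = 1 × 32.13 = 32.13 mol.
Q = n(e⁻)·F = 32.13 × 96500 = 3101000 C.
t = Q/I = 3101000 / 22.10 A = 140300 s.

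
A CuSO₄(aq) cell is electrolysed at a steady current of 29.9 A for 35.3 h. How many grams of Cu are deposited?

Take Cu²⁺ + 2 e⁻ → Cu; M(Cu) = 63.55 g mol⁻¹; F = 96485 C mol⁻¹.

Q = I·t = 29.90 A × 127080 s = 3800000 C.
n(e⁻) = Q/F = 3800000 / 96485 = 39.38 mol.
Cu²⁺ + 2 e⁻ → Cu, so n(Cu) = n(e⁻)/2 = 19.69 mol.
m = n·M = 19.69 × 63.55 = 1250 g.

1250 g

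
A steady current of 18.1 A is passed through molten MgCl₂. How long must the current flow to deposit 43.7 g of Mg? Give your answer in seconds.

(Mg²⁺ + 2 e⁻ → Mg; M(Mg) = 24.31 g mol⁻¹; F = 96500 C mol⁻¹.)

19200 s

n(Mg) = m/M = 43.7 / 24.31 = 1.798 mol.
Each Mg atom requires 2 electrons, so n(e⁻) = 2 × 1.798 = 3.595 mol.
Q = n(e⁻)·F = 3.595 × 96500 = 346900 C.
t = Q/I = 346900 / 18.10 A = 19170 s.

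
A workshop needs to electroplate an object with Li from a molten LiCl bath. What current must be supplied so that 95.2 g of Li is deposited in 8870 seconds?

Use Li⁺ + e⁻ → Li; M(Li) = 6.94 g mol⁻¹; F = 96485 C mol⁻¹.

149 A

n(Li) = 95.2 / 6.94 = 13.72 mol.
n(e⁻) = 1 × 13.72 = 13.72 mol.
Q = n(e⁻)·F = 13.72 × 96485 = 1324000 C.
I = Q/t = 1324000 / 8870.0 s = 149 A.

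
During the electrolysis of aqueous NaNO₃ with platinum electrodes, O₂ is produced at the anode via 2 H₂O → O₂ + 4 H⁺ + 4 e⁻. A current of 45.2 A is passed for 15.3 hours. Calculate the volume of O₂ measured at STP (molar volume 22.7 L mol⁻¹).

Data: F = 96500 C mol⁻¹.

146 L

Q = I·t = 45.20 A × 55080 s = 2490000 C.
n(e⁻) = Q/F = 2490000 / 96500 = 25.80 mol.
4 electrons are transferred per O₂ molecule, so n(O₂) = 25.80 / 4 = 6.450 mol.
V = n × V_m = 6.450 × 22.7 = 146 L.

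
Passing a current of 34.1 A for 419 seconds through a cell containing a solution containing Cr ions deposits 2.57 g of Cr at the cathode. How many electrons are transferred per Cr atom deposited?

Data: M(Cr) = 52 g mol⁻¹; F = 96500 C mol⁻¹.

3

Q = I·t = 34.10 A × 419.00 s = 14290 C, so n(e⁻) = 14290/96500 = 0.1481 mol.
n(Cr) deposited = 2.57 / 52 = 0.04942 mol.
Electrons per atom = n(e⁻)/n(Cr) = 0.1481 / 0.04942 = 3.00 ≈ 3, so the ion is Cr³⁺.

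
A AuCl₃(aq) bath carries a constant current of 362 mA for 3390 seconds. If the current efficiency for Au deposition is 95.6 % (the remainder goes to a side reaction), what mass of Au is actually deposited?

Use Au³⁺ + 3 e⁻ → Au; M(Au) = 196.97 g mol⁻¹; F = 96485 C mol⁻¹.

Q = I·t = 0.3620 × 3390.0 = 1227 C.
n(e⁻) = 1227/96485 = 0.01272 mol; theoretically n(Au) = 0.01272/3 = 0.004240 mol, m_theo = 0.8351 g.
At 95.6 % efficiency, m_actual = 0.956 × 0.8351 = 0.798 g.

0.798 g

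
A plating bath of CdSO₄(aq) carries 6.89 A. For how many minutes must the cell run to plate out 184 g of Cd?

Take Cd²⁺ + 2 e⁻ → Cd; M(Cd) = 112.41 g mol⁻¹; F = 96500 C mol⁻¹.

n(Cd) = m/M = 184 / 112.41 = 1.637 mol.
Each Cd atom requires 2 electrons, so n(e⁻) = 2 × 1.637 = 3.274 mol.
Q = n(e⁻)·F = 3.274 × 96500 = 315900 C.
t = Q/I = 315900 / 6.890 A = 45850 s = 764 min.

764 min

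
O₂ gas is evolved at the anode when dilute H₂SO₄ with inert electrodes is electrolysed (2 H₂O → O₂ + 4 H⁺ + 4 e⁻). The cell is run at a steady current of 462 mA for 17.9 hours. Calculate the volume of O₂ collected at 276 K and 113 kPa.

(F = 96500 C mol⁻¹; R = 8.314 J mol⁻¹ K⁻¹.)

1.57 L

Q = I·t = 0.4620 A × 64440 s = 29770 C.
n(e⁻) = Q/F = 29770 / 96500 = 0.3085 mol.
4 electrons are transferred per O₂ molecule, so n(O₂) = 0.3085 / 4 = 0.07713 mol.
V = nRT/P = (0.07713 × 8.314 × 276) / (113 × 10³ Pa) = 0.00157 m³ = 1.57 L.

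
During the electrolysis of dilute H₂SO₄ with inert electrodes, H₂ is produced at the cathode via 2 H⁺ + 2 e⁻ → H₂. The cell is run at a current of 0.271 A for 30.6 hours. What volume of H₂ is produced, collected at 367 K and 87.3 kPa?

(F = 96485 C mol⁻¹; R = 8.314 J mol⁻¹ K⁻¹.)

5.41 L

Q = I·t = 0.2710 A × 110160 s = 29850 C.
n(e⁻) = Q/F = 29850 / 96485 = 0.3094 mol.
2 electrons are transferred per H₂ molecule, so n(H₂) = 0.3094 / 2 = 0.1547 mol.
V = nRT/P = (0.1547 × 8.314 × 367) / (87.3 × 10³ Pa) = 0.00541 m³ = 5.41 L.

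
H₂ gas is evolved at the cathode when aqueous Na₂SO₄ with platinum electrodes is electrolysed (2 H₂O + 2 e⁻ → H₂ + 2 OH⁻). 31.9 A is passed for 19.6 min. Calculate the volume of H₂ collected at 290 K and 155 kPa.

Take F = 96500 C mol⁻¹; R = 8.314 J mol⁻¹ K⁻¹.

Q = I·t = 31.90 A × 1176.0 s = 37510 C.
n(e⁻) = Q/F = 37510 / 96500 = 0.3888 mol.
2 electrons are transferred per H₂ molecule, so n(H₂) = 0.3888 / 2 = 0.1944 mol.
V = nRT/P = (0.1944 × 8.314 × 290) / (155 × 10³ Pa) = 0.00302 m³ = 3.02 L.

3.02 L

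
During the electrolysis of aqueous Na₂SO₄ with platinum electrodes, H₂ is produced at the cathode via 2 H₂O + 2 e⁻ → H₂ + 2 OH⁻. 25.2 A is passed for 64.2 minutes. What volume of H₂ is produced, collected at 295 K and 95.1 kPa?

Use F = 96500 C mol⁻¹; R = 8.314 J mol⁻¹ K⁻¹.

Q = I·t = 25.20 A × 3852.0 s = 97070 C.
n(e⁻) = Q/F = 97070 / 96500 = 1.006 mol.
2 electrons are transferred per H₂ molecule, so n(H₂) = 1.006 / 2 = 0.5030 mol.
V = nRT/P = (0.5030 × 8.314 × 295) / (95.1 × 10³ Pa) = 0.0130 m³ = 13.0 L.

13.0 L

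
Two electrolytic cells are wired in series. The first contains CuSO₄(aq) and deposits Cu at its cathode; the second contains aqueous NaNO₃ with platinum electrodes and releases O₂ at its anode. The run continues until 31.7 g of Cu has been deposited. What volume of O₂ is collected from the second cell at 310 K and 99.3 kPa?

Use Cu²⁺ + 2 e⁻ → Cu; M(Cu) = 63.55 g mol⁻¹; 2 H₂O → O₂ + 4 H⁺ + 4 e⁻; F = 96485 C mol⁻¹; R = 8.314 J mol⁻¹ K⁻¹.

n(Cu) = 31.7 / 63.55 = 0.4988 mol, so n(e⁻) = 2 × 0.4988 = 0.9976 mol.
The cells are in series, so the same 0.9976 mol of electrons passes through the second cell.
2 H₂O → O₂ + 4 H⁺ + 4 e⁻ — 4 mol e⁻ per mol O₂, so n(O₂) = 0.9976/4 = 0.2494 mol.
V = nRT/P = (0.2494 × 8.314 × 310) / (99.3 × 10³) = 0.00647 m³ = 6.47 L.

6.47 L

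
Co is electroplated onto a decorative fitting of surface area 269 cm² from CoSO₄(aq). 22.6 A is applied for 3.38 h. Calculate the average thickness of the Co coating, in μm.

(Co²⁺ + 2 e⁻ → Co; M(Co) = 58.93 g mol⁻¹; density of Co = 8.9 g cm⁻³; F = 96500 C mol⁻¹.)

351 μm

Q = I·t = 22.60 × 12168 = 275000 C; n(e⁻) = 2.850 mol.
n(Co) = n(e⁻)/2 = 1.425 mol, so m = 1.425 × 58.93 = 83.97 g.
Volume = m/ρ = 83.97 / 8.9 = 9.434 cm³.
Thickness = V/A = 9.434 / 269 = 0.0351 cm = 351 μm.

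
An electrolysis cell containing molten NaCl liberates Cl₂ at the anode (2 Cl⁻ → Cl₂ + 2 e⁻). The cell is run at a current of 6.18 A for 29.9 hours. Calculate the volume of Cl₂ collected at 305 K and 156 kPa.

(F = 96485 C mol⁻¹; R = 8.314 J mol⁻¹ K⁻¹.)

Q = I·t = 6.180 A × 107640 s = 665200 C.
n(e⁻) = Q/F = 665200 / 96485 = 6.894 mol.
2 electrons are transferred per Cl₂ molecule, so n(Cl₂) = 6.894 / 2 = 3.447 mol.
V = nRT/P = (3.447 × 8.314 × 305) / (156 × 10³ Pa) = 0.0560 m³ = 56.0 L.

56.0 L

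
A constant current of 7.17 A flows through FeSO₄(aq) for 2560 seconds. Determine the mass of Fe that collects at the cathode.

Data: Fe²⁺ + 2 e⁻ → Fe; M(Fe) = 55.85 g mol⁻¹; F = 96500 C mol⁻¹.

5.31 g

Q = I·t = 7.170 A × 2560.0 s = 18360 C.
n(e⁻) = Q/F = 18360 / 96500 = 0.1902 mol.
Fe²⁺ + 2 e⁻ → Fe, so n(Fe) = n(e⁻)/2 = 0.09510 mol.
m = n·M = 0.09510 × 55.85 = 5.31 g.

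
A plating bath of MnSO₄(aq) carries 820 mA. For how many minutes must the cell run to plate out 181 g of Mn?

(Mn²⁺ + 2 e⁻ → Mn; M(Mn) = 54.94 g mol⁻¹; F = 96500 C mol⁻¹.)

12900 min

n(Mn) = m/M = 181 / 54.94 = 3.295 mol.
Each Mn atom requires 2 electrons, so n(e⁻) = 2 × 3.295 = 6.589 mol.
Q = n(e⁻)·F = 6.589 × 96500 = 635800 C.
t = Q/I = 635800 / 0.8200 A = 775400 s = 12900 min.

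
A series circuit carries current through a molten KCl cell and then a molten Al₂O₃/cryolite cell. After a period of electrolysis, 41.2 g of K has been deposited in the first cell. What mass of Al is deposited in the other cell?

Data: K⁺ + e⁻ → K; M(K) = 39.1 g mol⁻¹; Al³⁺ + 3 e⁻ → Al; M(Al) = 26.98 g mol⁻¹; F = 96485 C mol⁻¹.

9.48 g

n(K) = 41.2 / 39.1 = 1.054 mol.
Since K⁺ + e⁻ → K, n(e⁻) passed = 1 × 1.054 = 1.054 mol.
Cells in series carry the same charge, so the same 1.054 mol of electrons passes through cell 2.
Al³⁺ + 3 e⁻ → Al, so n(Al) = 1.054 / 3 = 0.3512 mol.
m(Al) = 0.3512 × 26.98 = 9.48 g.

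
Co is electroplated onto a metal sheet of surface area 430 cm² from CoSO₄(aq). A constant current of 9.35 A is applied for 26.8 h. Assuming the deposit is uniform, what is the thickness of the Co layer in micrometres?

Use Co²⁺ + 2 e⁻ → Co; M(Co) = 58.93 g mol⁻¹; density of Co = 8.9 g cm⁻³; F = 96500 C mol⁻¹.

720 μm

Q = I·t = 9.350 × 96480 = 902100 C; n(e⁻) = 9.348 mol.
n(Co) = n(e⁻)/2 = 4.674 mol, so m = 4.674 × 58.93 = 275.4 g.
Volume = m/ρ = 275.4 / 8.9 = 30.95 cm³.
Thickness = V/A = 30.95 / 430 = 0.0720 cm = 720 μm.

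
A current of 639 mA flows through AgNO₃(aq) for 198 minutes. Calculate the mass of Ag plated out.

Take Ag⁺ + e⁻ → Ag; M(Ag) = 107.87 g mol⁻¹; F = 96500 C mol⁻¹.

Q = I·t = 0.6390 A × 11880 s = 7591 C.
n(e⁻) = Q/F = 7591 / 96500 = 0.07867 mol.
Ag⁺ + e⁻ → Ag, so n(Ag) = n(e⁻)/1 = 0.07867 mol.
m = n·M = 0.07867 × 107.87 = 8.49 g.

8.49 g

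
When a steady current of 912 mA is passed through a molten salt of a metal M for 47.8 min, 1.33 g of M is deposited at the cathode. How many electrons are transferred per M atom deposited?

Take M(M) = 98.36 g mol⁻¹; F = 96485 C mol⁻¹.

2

Q = I·t = 0.9120 A × 2868.0 s = 2616 C, so n(e⁻) = 2616/96485 = 0.02711 mol.
n(M) deposited = 1.33 / 98.36 = 0.01352 mol.
Electrons per atom = n(e⁻)/n(M) = 0.02711 / 0.01352 = 2.00 ≈ 2, so the ion is M²⁺.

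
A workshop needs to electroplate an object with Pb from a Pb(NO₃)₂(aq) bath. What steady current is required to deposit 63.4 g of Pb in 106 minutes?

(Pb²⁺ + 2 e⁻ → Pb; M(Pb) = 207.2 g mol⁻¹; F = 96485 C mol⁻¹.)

9.28 A

n(Pb) = 63.4 / 207.2 = 0.3060 mol.
n(e⁻) = 2 × 0.3060 = 0.6120 mol.
Q = n(e⁻)·F = 0.6120 × 96485 = 59050 C.
I = Q/t = 59050 / 6360.0 s = 9.28 A.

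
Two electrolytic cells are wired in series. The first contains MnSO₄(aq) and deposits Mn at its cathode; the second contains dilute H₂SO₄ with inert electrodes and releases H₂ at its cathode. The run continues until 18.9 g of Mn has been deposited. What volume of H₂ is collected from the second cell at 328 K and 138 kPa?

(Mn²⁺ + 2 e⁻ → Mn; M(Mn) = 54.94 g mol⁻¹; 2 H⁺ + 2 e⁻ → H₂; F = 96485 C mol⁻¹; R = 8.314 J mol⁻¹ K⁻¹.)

n(Mn) = 18.9 / 54.94 = 0.3440 mol, so n(e⁻) = 2 × 0.3440 = 0.6880 mol.
The cells are in series, so the same 0.6880 mol of electrons passes through the second cell.
2 H⁺ + 2 e⁻ → H₂ — 2 mol e⁻ per mol H₂, so n(H₂) = 0.6880/2 = 0.3440 mol.
V = nRT/P = (0.3440 × 8.314 × 328) / (138 × 10³) = 0.00680 m³ = 6.80 L.

6.80 L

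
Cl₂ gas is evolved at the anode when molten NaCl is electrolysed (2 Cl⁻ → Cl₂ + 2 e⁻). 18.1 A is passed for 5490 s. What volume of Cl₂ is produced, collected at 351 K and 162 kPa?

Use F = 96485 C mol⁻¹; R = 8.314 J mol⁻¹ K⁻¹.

9.28 L

Q = I·t = 18.10 A × 5490.0 s = 99370 C.
n(e⁻) = Q/F = 99370 / 96485 = 1.030 mol.
2 electrons are transferred per Cl₂ molecule, so n(Cl₂) = 1.030 / 2 = 0.5149 mol.
V = nRT/P = (0.5149 × 8.314 × 351) / (162 × 10³ Pa) = 0.00928 m³ = 9.28 L.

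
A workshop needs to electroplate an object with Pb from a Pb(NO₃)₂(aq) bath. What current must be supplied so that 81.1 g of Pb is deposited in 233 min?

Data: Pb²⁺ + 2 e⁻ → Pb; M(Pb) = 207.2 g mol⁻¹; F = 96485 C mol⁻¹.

n(Pb) = 81.1 / 207.2 = 0.3914 mol.
n(e⁻) = 2 × 0.3914 = 0.7828 mol.
Q = n(e⁻)·F = 0.7828 × 96485 = 75530 C.
I = Q/t = 75530 / 13980 s = 5.40 A.

5.40 A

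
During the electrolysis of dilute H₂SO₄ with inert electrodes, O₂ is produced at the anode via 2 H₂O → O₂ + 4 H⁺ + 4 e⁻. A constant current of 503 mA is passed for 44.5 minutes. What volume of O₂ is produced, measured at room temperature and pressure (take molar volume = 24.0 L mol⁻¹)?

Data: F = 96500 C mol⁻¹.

0.0835 L

Q = I·t = 0.5030 A × 2670.0 s = 1343 C.
n(e⁻) = Q/F = 1343 / 96500 = 0.01392 mol.
4 electrons are transferred per O₂ molecule, so n(O₂) = 0.01392 / 4 = 0.003479 mol.
V = n × V_m = 0.003479 × 24.0 = 0.0835 L.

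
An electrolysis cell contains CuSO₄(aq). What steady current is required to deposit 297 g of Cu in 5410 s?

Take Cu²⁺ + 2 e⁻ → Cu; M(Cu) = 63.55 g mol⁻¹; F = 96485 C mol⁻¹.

n(Cu) = 297 / 63.55 = 4.673 mol.
n(e⁻) = 2 × 4.673 = 9.347 mol.
Q = n(e⁻)·F = 9.347 × 96485 = 901800 C.
I = Q/t = 901800 / 5410.0 s = 167 A.

167 A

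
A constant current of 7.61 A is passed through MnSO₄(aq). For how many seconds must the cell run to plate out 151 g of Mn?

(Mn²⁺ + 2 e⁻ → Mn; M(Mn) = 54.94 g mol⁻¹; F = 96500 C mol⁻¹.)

69700 s

n(Mn) = m/M = 151 / 54.94 = 2.748 mol.
Each Mn atom requires 2 electrons, so n(e⁻) = 2 × 2.748 = 5.497 mol.
Q = n(e⁻)·F = 5.497 × 96500 = 530500 C.
t = Q/I = 530500 / 7.610 A = 69700 s.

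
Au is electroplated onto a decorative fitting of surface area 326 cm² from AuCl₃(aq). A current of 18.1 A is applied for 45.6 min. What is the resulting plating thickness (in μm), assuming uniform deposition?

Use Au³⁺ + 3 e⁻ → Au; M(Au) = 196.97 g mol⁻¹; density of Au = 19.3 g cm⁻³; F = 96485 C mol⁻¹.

53.6 μm

Q = I·t = 18.10 × 2736.0 = 49520 C; n(e⁻) = 0.5133 mol.
n(Au) = n(e⁻)/3 = 0.1711 mol, so m = 0.1711 × 196.97 = 33.70 g.
Volume = m/ρ = 33.70 / 19.3 = 1.746 cm³.
Thickness = V/A = 1.746 / 326 = 0.00536 cm = 53.6 μm.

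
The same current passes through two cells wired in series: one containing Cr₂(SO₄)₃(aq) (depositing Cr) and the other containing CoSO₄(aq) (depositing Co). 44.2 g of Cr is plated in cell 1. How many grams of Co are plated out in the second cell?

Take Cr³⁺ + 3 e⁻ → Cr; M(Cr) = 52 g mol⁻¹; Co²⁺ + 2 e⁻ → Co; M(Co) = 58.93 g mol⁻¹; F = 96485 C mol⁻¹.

75.1 g

n(Cr) = 44.2 / 52 = 0.8500 mol.
Since Cr³⁺ + 3 e⁻ → Cr, n(e⁻) passed = 3 × 0.8500 = 2.550 mol.
Cells in series carry the same charge, so the same 2.550 mol of electrons passes through cell 2.
Co²⁺ + 2 e⁻ → Co, so n(Co) = 2.550 / 2 = 1.275 mol.
m(Co) = 1.275 × 58.93 = 75.1 g.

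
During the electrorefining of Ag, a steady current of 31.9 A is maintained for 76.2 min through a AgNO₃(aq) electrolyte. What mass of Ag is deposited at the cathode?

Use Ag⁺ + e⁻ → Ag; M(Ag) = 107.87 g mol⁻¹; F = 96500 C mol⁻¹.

163 g

Q = I·t = 31.90 A × 4572.0 s = 145800 C.
n(e⁻) = Q/F = 145800 / 96500 = 1.511 mol.
Ag⁺ + e⁻ → Ag, so n(Ag) = n(e⁻)/1 = 1.511 mol.
m = n·M = 1.511 × 107.87 = 163 g.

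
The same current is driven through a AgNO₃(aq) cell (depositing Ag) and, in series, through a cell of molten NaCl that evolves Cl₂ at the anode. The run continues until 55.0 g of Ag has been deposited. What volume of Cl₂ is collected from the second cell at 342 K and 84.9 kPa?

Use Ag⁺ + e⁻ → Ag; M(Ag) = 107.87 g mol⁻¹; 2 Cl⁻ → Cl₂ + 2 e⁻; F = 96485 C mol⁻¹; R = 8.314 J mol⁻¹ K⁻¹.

8.54 L

n(Ag) = 55.0 / 107.87 = 0.5099 mol, so n(e⁻) = 1 × 0.5099 = 0.5099 mol.
The cells are in series, so the same 0.5099 mol of electrons passes through the second cell.
2 Cl⁻ → Cl₂ + 2 e⁻ — 2 mol e⁻ per mol Cl₂, so n(Cl₂) = 0.5099/2 = 0.2549 mol.
V = nRT/P = (0.2549 × 8.314 × 342) / (84.9 × 10³) = 0.00854 m³ = 8.54 L.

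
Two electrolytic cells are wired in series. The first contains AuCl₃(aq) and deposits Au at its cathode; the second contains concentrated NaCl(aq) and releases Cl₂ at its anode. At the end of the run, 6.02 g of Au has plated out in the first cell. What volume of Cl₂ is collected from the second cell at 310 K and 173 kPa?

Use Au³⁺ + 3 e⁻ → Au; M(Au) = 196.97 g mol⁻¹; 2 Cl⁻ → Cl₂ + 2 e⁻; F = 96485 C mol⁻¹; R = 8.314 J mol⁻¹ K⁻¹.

0.683 L

n(Au) = 6.02 / 196.97 = 0.03056 mol, so n(e⁻) = 3 × 0.03056 = 0.09169 mol.
The cells are in series, so the same 0.09169 mol of electrons passes through the second cell.
2 Cl⁻ → Cl₂ + 2 e⁻ — 2 mol e⁻ per mol Cl₂, so n(Cl₂) = 0.09169/2 = 0.04584 mol.
V = nRT/P = (0.04584 × 8.314 × 310) / (173 × 10³) = 6.83 × 10⁻⁴ m³ = 0.683 L.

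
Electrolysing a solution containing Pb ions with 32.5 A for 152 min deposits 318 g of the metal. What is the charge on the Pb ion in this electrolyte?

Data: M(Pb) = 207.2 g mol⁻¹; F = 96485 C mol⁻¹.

+2

Q = I·t = 32.50 A × 9120.0 s = 296400 C, so n(e⁻) = 296400/96485 = 3.072 mol.
n(Pb) deposited = 318 / 207.2 = 1.535 mol.
Electrons per atom = n(e⁻)/n(Pb) = 3.072 / 1.535 = 2.00 ≈ 2, so the ion is Pb²⁺.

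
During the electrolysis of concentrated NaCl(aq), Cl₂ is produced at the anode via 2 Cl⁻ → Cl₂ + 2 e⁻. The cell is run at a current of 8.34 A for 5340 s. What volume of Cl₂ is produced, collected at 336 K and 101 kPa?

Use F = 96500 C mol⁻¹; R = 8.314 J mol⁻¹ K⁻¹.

6.38 L

Q = I·t = 8.340 A × 5340.0 s = 44540 C.
n(e⁻) = Q/F = 44540 / 96500 = 0.4615 mol.
2 electrons are transferred per Cl₂ molecule, so n(Cl₂) = 0.4615 / 2 = 0.2308 mol.
V = nRT/P = (0.2308 × 8.314 × 336) / (101 × 10³ Pa) = 0.00638 m³ = 6.38 L.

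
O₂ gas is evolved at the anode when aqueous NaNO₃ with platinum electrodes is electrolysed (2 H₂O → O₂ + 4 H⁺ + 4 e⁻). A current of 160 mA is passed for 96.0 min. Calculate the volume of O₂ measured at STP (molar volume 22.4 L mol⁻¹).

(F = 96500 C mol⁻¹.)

0.0535 L

Q = I·t = 0.1600 A × 5760.0 s = 921.6 C.
n(e⁻) = Q/F = 921.6 / 96500 = 0.009550 mol.
4 electrons are transferred per O₂ molecule, so n(O₂) = 0.009550 / 4 = 0.002388 mol.
V = n × V_m = 0.002388 × 22.4 = 0.0535 L.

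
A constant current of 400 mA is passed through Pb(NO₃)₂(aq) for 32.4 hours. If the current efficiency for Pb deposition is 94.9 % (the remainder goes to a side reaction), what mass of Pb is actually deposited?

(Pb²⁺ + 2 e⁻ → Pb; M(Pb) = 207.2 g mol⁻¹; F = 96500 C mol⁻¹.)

47.5 g

Q = I·t = 0.4000 × 116640 = 46660 C.
n(e⁻) = 46660/96500 = 0.4835 mol; theoretically n(Pb) = 0.4835/2 = 0.2417 mol, m_theo = 50.09 g.
At 94.9 % efficiency, m_actual = 0.949 × 50.09 = 47.5 g.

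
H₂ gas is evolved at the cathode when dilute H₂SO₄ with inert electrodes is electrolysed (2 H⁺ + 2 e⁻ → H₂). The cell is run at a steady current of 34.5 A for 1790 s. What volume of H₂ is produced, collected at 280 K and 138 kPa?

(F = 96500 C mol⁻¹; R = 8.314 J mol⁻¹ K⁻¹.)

5.40 L

Q = I·t = 34.50 A × 1790.0 s = 61760 C.
n(e⁻) = Q/F = 61760 / 96500 = 0.6399 mol.
2 electrons are transferred per H₂ molecule, so n(H₂) = 0.6399 / 2 = 0.3200 mol.
V = nRT/P = (0.3200 × 8.314 × 280) / (138 × 10³ Pa) = 0.00540 m³ = 5.40 L.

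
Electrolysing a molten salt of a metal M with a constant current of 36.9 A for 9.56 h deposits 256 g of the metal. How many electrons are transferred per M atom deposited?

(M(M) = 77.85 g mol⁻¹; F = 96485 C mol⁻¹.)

Q = I·t = 36.90 A × 34416 s = 1270000 C, so n(e⁻) = 1270000/96485 = 13.16 mol.
n(M) deposited = 256 / 77.85 = 3.288 mol.
Electrons per atom = n(e⁻)/n(M) = 13.16 / 3.288 = 4.00 ≈ 4, so the ion is M⁴⁺.

4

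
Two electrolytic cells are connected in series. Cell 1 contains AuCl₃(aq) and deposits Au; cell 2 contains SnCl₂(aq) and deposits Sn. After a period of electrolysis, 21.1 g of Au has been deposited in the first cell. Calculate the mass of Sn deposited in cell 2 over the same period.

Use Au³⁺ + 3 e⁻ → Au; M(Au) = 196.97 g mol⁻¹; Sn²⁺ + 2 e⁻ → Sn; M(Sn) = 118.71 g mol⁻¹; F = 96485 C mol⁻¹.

n(Au) = 21.1 / 196.97 = 0.1071 mol.
Since Au³⁺ + 3 e⁻ → Au, n(e⁻) passed = 3 × 0.1071 = 0.3214 mol.
Cells in series carry the same charge, so the same 0.3214 mol of electrons passes through cell 2.
Sn²⁺ + 2 e⁻ → Sn, so n(Sn) = 0.3214 / 2 = 0.1607 mol.
m(Sn) = 0.1607 × 118.71 = 19.1 g.

19.1 g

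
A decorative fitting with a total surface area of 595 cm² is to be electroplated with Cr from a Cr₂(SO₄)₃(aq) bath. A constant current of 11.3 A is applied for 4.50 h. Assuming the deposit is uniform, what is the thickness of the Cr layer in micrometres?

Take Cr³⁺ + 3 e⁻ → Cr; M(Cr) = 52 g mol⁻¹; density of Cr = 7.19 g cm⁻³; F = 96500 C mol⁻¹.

76.9 μm

Q = I·t = 11.30 × 16200 = 183100 C; n(e⁻) = 1.897 mol.
n(Cr) = n(e⁻)/3 = 0.6323 mol, so m = 0.6323 × 52 = 32.88 g.
Volume = m/ρ = 32.88 / 7.19 = 4.573 cm³.
Thickness = V/A = 4.573 / 595 = 0.00769 cm = 76.9 μm.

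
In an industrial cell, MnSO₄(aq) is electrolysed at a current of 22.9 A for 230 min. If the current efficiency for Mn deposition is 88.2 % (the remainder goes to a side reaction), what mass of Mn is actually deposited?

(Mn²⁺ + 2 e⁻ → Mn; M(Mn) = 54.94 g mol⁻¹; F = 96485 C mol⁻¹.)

79.4 g

Q = I·t = 22.90 × 13800 = 316000 C.
n(e⁻) = 316000/96485 = 3.275 mol; theoretically n(Mn) = 3.275/2 = 1.638 mol, m_theo = 89.97 g.
At 88.2 % efficiency, m_actual = 0.882 × 89.97 = 79.4 g.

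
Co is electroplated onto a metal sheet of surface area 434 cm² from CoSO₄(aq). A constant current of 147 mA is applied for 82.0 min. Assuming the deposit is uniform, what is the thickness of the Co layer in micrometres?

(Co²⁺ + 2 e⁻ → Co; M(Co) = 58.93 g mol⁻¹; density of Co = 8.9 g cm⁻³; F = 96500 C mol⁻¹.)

0.572 μm

Q = I·t = 0.1470 × 4920.0 = 723.2 C; n(e⁻) = 0.007495 mol.
n(Co) = n(e⁻)/2 = 0.003747 mol, so m = 0.003747 × 58.93 = 0.2208 g.
Volume = m/ρ = 0.2208 / 8.9 = 0.02481 cm³.
Thickness = V/A = 0.02481 / 434 = 5.72 × 10⁻⁵ cm = 0.572 μm.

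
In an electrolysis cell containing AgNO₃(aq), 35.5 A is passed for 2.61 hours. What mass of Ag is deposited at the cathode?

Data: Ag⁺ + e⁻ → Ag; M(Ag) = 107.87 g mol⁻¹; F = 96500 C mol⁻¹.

373 g

Q = I·t = 35.50 A × 9396.0 s = 333600 C.
n(e⁻) = Q/F = 333600 / 96500 = 3.457 mol.
Ag⁺ + e⁻ → Ag, so n(Ag) = n(e⁻)/1 = 3.457 mol.
m = n·M = 3.457 × 107.87 = 373 g.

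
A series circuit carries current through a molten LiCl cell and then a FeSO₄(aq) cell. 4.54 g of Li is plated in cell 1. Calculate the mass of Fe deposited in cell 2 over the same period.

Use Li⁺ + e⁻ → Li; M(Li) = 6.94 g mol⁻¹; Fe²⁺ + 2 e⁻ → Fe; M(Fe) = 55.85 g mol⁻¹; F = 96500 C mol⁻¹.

n(Li) = 4.54 / 6.94 = 0.6542 mol.
Since Li⁺ + e⁻ → Li, n(e⁻) passed = 1 × 0.6542 = 0.6542 mol.
Cells in series carry the same charge, so the same 0.6542 mol of electrons passes through cell 2.
Fe²⁺ + 2 e⁻ → Fe, so n(Fe) = 0.6542 / 2 = 0.3271 mol.
m(Fe) = 0.3271 × 55.85 = 18.3 g.

18.3 g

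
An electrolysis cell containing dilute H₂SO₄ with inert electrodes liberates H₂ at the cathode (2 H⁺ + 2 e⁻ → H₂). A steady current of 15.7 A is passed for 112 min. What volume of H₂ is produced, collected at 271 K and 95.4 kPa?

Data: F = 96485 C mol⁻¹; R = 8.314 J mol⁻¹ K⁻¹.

12.9 L

Q = I·t = 15.70 A × 6720.0 s = 105500 C.
n(e⁻) = Q/F = 105500 / 96485 = 1.093 mol.
2 electrons are transferred per H₂ molecule, so n(H₂) = 1.093 / 2 = 0.5467 mol.
V = nRT/P = (0.5467 × 8.314 × 271) / (95.4 × 10³ Pa) = 0.0129 m³ = 12.9 L.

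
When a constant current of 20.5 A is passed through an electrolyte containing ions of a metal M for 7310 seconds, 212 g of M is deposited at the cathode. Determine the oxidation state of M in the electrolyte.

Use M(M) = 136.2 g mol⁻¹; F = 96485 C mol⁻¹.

+1

Q = I·t = 20.50 A × 7310.0 s = 149900 C, so n(e⁻) = 149900/96485 = 1.553 mol.
n(M) deposited = 212 / 136.2 = 1.557 mol.
Electrons per atom = n(e⁻)/n(M) = 1.553 / 1.557 = 0.998 ≈ 1, so the ion is M⁺.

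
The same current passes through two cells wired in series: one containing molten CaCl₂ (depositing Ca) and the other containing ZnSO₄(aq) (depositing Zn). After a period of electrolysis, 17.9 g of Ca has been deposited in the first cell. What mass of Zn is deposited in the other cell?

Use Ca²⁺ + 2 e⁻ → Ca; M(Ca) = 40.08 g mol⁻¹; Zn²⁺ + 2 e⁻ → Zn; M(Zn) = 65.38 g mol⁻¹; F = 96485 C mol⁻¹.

29.2 g

n(Ca) = 17.9 / 40.08 = 0.4466 mol.
Since Ca²⁺ + 2 e⁻ → Ca, n(e⁻) passed = 2 × 0.4466 = 0.8932 mol.
Cells in series carry the same charge, so the same 0.8932 mol of electrons passes through cell 2.
Zn²⁺ + 2 e⁻ → Zn, so n(Zn) = 0.8932 / 2 = 0.4466 mol.
m(Zn) = 0.4466 × 65.38 = 29.2 g.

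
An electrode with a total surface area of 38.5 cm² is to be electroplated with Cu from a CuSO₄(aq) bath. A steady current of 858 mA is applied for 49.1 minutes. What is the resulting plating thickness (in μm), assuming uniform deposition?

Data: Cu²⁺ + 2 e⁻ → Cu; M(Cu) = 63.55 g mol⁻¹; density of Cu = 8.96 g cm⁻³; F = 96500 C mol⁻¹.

24.1 μm

Q = I·t = 0.8580 × 2946.0 = 2528 C; n(e⁻) = 0.02619 mol.
n(Cu) = n(e⁻)/2 = 0.01310 mol, so m = 0.01310 × 63.55 = 0.8323 g.
Volume = m/ρ = 0.8323 / 8.96 = 0.09289 cm³.
Thickness = V/A = 0.09289 / 38.5 = 0.00241 cm = 24.1 μm.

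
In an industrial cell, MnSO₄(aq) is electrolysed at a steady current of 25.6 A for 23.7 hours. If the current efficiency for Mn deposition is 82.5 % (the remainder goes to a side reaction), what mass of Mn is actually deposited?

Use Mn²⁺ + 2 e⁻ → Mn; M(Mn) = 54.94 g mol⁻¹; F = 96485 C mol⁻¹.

513 g

Q = I·t = 25.60 × 85320 = 2184000 C.
n(e⁻) = 2184000/96485 = 22.64 mol; theoretically n(Mn) = 22.64/2 = 11.32 mol, m_theo = 621.9 g.
At 82.5 % efficiency, m_actual = 0.825 × 621.9 = 513 g.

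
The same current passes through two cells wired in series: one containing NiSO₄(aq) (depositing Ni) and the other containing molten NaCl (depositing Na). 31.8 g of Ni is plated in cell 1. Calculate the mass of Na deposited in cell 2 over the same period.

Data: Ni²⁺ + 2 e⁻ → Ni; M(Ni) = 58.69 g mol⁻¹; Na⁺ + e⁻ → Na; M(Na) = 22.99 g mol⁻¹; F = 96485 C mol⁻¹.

24.9 g

n(Ni) = 31.8 / 58.69 = 0.5418 mol.
Since Ni²⁺ + 2 e⁻ → Ni, n(e⁻) passed = 2 × 0.5418 = 1.084 mol.
Cells in series carry the same charge, so the same 1.084 mol of electrons passes through cell 2.
Na⁺ + e⁻ → Na, so n(Na) = 1.084 / 1 = 1.084 mol.
m(Na) = 1.084 × 22.99 = 24.9 g.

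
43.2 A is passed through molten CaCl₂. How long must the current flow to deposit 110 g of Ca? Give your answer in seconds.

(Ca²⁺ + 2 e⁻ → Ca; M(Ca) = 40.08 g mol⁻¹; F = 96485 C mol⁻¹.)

12300 s

n(Ca) = m/M = 110 / 40.08 = 2.745 mol.
Each Ca atom requires 2 electrons, so n(e⁻) = 2 × 2.745 = 5.489 mol.
Q = n(e⁻)·F = 5.489 × 96485 = 529600 C.
t = Q/I = 529600 / 43.20 A = 12260 s.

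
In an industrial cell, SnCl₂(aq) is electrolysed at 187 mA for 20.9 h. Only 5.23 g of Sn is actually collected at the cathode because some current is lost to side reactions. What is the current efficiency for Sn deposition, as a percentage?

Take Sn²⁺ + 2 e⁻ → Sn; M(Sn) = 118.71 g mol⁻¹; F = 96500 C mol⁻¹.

Q = I·t = 0.1870 × 75240 = 14070 C; n(e⁻) = 14070/96500 = 0.1458 mol.
Theoretical n(Sn) = n(e⁻)/2 = 0.07290 mol, i.e. m_theo = 0.07290 × 118.71 = 8.654 g.
Efficiency = m_actual / m_theo = 5.23 / 8.654 = 60.4 %.

60.4 %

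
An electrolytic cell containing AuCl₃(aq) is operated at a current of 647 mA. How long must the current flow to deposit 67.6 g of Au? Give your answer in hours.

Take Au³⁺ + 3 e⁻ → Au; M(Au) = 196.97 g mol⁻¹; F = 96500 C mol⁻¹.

n(Au) = m/M = 67.6 / 196.97 = 0.3432 mol.
Each Au atom requires 3 electrons, so n(e⁻) = 3 × 0.3432 = 1.030 mol.
Q = n(e⁻)·F = 1.030 × 96500 = 99360 C.
t = Q/I = 99360 / 0.6470 A = 153600 s = 42.7 h.

42.7 h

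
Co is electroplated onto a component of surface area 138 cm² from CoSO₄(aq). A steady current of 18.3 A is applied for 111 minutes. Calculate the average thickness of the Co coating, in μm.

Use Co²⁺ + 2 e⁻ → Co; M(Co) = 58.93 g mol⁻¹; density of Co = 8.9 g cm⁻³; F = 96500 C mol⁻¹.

303 μm

Q = I·t = 18.30 × 6660.0 = 121900 C; n(e⁻) = 1.263 mol.
n(Co) = n(e⁻)/2 = 0.6315 mol, so m = 0.6315 × 58.93 = 37.21 g.
Volume = m/ρ = 37.21 / 8.9 = 4.181 cm³.
Thickness = V/A = 4.181 / 138 = 0.0303 cm = 303 μm.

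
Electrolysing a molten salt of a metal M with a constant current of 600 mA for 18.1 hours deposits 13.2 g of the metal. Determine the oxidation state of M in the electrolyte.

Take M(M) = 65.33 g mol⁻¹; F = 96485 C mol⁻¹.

Q = I·t = 0.6000 A × 65160 s = 39100 C, so n(e⁻) = 39100/96485 = 0.4052 mol.
n(M) deposited = 13.2 / 65.33 = 0.2021 mol.
Electrons per atom = n(e⁻)/n(M) = 0.4052 / 0.2021 = 2.01 ≈ 2, so the ion is M²⁺.

+2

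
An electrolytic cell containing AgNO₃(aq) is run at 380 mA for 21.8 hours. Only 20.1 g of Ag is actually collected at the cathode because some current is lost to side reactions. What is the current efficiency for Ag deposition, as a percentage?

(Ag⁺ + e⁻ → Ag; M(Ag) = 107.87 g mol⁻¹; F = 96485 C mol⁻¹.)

Q = I·t = 0.3800 × 78480 = 29820 C; n(e⁻) = 29820/96485 = 0.3091 mol.
Theoretical n(Ag) = n(e⁻)/1 = 0.3091 mol, i.e. m_theo = 0.3091 × 107.87 = 33.34 g.
Efficiency = m_actual / m_theo = 20.1 / 33.34 = 60.3 %.

60.3 %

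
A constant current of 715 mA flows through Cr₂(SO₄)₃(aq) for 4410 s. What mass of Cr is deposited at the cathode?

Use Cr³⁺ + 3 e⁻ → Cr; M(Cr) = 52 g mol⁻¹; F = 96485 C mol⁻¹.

Q = I·t = 0.7150 A × 4410.0 s = 3153 C.
n(e⁻) = Q/F = 3153 / 96485 = 0.03268 mol.
Cr³⁺ + 3 e⁻ → Cr, so n(Cr) = n(e⁻)/3 = 0.01089 mol.
m = n·M = 0.01089 × 52 = 0.566 g.

0.566 g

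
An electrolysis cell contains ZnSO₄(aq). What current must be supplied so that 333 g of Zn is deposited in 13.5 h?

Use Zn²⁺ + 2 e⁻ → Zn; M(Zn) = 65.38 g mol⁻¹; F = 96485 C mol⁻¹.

n(Zn) = 333 / 65.38 = 5.093 mol.
n(e⁻) = 2 × 5.093 = 10.19 mol.
Q = n(e⁻)·F = 10.19 × 96485 = 982900 C.
I = Q/t = 982900 / 48600 s = 20.2 A.

20.2 A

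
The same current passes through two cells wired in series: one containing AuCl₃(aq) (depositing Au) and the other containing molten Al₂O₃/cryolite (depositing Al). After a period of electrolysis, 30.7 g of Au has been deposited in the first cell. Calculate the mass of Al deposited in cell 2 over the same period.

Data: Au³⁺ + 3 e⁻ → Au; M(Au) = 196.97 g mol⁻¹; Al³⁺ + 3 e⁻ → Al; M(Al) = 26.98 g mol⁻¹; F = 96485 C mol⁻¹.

4.21 g

n(Au) = 30.7 / 196.97 = 0.1559 mol.
Since Au³⁺ + 3 e⁻ → Au, n(e⁻) passed = 3 × 0.1559 = 0.4676 mol.
Cells in series carry the same charge, so the same 0.4676 mol of electrons passes through cell 2.
Al³⁺ + 3 e⁻ → Al, so n(Al) = 0.4676 / 3 = 0.1559 mol.
m(Al) = 0.1559 × 26.98 = 4.21 g.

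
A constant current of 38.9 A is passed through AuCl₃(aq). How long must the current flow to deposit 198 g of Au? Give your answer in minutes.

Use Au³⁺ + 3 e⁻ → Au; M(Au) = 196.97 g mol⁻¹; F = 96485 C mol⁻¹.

125 min

n(Au) = m/M = 198 / 196.97 = 1.005 mol.
Each Au atom requires 3 electrons, so n(e⁻) = 3 × 1.005 = 3.016 mol.
Q = n(e⁻)·F = 3.016 × 96485 = 291000 C.
t = Q/I = 291000 / 38.90 A = 7480 s = 125 min.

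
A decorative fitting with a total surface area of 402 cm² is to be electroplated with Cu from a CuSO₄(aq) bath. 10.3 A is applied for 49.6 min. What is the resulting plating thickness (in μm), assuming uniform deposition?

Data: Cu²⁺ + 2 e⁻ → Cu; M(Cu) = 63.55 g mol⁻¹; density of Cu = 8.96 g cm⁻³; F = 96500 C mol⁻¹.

Q = I·t = 10.30 × 2976.0 = 30650 C; n(e⁻) = 0.3176 mol.
n(Cu) = n(e⁻)/2 = 0.1588 mol, so m = 0.1588 × 63.55 = 10.09 g.
Volume = m/ρ = 10.09 / 8.96 = 1.126 cm³.
Thickness = V/A = 1.126 / 402 = 0.00280 cm = 28.0 μm.

28.0 μm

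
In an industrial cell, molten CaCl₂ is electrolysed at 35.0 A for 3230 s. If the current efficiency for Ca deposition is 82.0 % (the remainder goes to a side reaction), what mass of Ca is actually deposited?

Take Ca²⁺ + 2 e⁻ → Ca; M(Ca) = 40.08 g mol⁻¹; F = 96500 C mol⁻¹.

Q = I·t = 35.00 × 3230.0 = 113000 C.
n(e⁻) = 113000/96500 = 1.172 mol; theoretically n(Ca) = 1.172/2 = 0.5858 mol, m_theo = 23.48 g.
At 82.0 % efficiency, m_actual = 0.820 × 23.48 = 19.3 g.

19.3 g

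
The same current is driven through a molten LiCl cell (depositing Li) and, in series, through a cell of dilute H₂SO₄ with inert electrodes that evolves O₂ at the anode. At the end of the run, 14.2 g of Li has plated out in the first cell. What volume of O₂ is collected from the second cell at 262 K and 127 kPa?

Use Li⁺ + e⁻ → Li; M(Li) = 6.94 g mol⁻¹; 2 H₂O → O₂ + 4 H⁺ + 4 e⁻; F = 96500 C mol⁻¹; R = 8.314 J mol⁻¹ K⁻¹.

8.77 L

n(Li) = 14.2 / 6.94 = 2.046 mol, so n(e⁻) = 1 × 2.046 = 2.046 mol.
The cells are in series, so the same 2.046 mol of electrons passes through the second cell.
2 H₂O → O₂ + 4 H⁺ + 4 e⁻ — 4 mol e⁻ per mol O₂, so n(O₂) = 2.046/4 = 0.5115 mol.
V = nRT/P = (0.5115 × 8.314 × 262) / (127 × 10³) = 0.00877 m³ = 8.77 L.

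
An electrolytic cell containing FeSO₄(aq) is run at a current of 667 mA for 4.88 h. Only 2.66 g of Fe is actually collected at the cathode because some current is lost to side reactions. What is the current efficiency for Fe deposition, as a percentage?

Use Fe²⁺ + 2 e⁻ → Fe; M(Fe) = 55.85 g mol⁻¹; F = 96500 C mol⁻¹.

78.4 %

Q = I·t = 0.6670 × 17568 = 11720 C; n(e⁻) = 11720/96500 = 0.1214 mol.
Theoretical n(Fe) = n(e⁻)/2 = 0.06071 mol, i.e. m_theo = 0.06071 × 55.85 = 3.391 g.
Efficiency = m_actual / m_theo = 2.66 / 3.391 = 78.4 %.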